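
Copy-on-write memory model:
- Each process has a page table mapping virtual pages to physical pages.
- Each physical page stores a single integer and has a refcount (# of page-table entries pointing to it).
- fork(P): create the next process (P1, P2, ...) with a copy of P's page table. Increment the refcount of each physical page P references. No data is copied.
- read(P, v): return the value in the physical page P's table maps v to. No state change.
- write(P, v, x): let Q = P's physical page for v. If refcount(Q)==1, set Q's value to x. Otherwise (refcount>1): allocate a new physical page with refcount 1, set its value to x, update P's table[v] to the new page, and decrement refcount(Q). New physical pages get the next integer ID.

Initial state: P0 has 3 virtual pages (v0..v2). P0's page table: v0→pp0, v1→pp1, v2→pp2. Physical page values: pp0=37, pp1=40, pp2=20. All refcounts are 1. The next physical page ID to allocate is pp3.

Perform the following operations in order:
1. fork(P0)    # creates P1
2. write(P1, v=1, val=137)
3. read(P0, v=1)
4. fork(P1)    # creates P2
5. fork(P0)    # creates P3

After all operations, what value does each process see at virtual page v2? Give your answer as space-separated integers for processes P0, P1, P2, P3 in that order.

Op 1: fork(P0) -> P1. 3 ppages; refcounts: pp0:2 pp1:2 pp2:2
Op 2: write(P1, v1, 137). refcount(pp1)=2>1 -> COPY to pp3. 4 ppages; refcounts: pp0:2 pp1:1 pp2:2 pp3:1
Op 3: read(P0, v1) -> 40. No state change.
Op 4: fork(P1) -> P2. 4 ppages; refcounts: pp0:3 pp1:1 pp2:3 pp3:2
Op 5: fork(P0) -> P3. 4 ppages; refcounts: pp0:4 pp1:2 pp2:4 pp3:2
P0: v2 -> pp2 = 20
P1: v2 -> pp2 = 20
P2: v2 -> pp2 = 20
P3: v2 -> pp2 = 20

Answer: 20 20 20 20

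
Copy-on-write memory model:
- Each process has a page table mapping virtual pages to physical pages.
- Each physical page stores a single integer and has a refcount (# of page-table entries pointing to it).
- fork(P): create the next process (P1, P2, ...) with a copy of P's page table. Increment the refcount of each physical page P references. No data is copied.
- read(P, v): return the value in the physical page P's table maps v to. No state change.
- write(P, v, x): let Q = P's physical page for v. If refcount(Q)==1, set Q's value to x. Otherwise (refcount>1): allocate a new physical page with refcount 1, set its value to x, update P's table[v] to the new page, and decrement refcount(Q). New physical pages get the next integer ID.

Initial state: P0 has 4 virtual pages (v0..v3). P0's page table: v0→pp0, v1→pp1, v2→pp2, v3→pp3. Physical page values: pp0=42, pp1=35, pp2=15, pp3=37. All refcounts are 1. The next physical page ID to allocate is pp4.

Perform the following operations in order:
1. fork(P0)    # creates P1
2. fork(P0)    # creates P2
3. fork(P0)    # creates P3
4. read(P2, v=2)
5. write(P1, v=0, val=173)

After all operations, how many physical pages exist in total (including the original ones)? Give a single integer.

Answer: 5

Derivation:
Op 1: fork(P0) -> P1. 4 ppages; refcounts: pp0:2 pp1:2 pp2:2 pp3:2
Op 2: fork(P0) -> P2. 4 ppages; refcounts: pp0:3 pp1:3 pp2:3 pp3:3
Op 3: fork(P0) -> P3. 4 ppages; refcounts: pp0:4 pp1:4 pp2:4 pp3:4
Op 4: read(P2, v2) -> 15. No state change.
Op 5: write(P1, v0, 173). refcount(pp0)=4>1 -> COPY to pp4. 5 ppages; refcounts: pp0:3 pp1:4 pp2:4 pp3:4 pp4:1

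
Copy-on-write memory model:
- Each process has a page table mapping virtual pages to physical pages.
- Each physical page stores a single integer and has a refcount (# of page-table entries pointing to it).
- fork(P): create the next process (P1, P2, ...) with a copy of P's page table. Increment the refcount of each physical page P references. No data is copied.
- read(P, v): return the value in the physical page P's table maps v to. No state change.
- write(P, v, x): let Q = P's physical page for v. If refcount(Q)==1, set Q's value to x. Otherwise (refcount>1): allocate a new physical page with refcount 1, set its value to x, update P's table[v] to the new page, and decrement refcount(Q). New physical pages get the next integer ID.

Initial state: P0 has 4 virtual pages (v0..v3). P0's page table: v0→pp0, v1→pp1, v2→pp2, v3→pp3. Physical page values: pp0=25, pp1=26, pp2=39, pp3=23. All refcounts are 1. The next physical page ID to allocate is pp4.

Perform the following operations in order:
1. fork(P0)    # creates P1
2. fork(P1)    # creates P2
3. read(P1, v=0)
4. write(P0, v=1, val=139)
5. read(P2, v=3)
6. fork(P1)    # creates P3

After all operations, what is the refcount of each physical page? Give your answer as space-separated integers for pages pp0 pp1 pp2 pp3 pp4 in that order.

Op 1: fork(P0) -> P1. 4 ppages; refcounts: pp0:2 pp1:2 pp2:2 pp3:2
Op 2: fork(P1) -> P2. 4 ppages; refcounts: pp0:3 pp1:3 pp2:3 pp3:3
Op 3: read(P1, v0) -> 25. No state change.
Op 4: write(P0, v1, 139). refcount(pp1)=3>1 -> COPY to pp4. 5 ppages; refcounts: pp0:3 pp1:2 pp2:3 pp3:3 pp4:1
Op 5: read(P2, v3) -> 23. No state change.
Op 6: fork(P1) -> P3. 5 ppages; refcounts: pp0:4 pp1:3 pp2:4 pp3:4 pp4:1

Answer: 4 3 4 4 1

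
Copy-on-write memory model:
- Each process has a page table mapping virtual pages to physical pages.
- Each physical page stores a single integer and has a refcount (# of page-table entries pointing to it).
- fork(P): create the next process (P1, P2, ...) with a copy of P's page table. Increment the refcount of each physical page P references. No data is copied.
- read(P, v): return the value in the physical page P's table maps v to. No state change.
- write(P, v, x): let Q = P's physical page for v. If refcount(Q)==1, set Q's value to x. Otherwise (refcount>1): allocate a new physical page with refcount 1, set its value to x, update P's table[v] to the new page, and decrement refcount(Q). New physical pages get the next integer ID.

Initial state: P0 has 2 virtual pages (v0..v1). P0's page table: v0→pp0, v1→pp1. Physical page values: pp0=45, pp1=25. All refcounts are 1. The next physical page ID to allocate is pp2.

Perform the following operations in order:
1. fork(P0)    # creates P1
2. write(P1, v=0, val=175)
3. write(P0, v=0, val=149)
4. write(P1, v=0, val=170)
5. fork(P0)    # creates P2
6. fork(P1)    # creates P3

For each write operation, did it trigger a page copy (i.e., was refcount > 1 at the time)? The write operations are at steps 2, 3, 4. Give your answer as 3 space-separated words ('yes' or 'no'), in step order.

Op 1: fork(P0) -> P1. 2 ppages; refcounts: pp0:2 pp1:2
Op 2: write(P1, v0, 175). refcount(pp0)=2>1 -> COPY to pp2. 3 ppages; refcounts: pp0:1 pp1:2 pp2:1
Op 3: write(P0, v0, 149). refcount(pp0)=1 -> write in place. 3 ppages; refcounts: pp0:1 pp1:2 pp2:1
Op 4: write(P1, v0, 170). refcount(pp2)=1 -> write in place. 3 ppages; refcounts: pp0:1 pp1:2 pp2:1
Op 5: fork(P0) -> P2. 3 ppages; refcounts: pp0:2 pp1:3 pp2:1
Op 6: fork(P1) -> P3. 3 ppages; refcounts: pp0:2 pp1:4 pp2:2

yes no no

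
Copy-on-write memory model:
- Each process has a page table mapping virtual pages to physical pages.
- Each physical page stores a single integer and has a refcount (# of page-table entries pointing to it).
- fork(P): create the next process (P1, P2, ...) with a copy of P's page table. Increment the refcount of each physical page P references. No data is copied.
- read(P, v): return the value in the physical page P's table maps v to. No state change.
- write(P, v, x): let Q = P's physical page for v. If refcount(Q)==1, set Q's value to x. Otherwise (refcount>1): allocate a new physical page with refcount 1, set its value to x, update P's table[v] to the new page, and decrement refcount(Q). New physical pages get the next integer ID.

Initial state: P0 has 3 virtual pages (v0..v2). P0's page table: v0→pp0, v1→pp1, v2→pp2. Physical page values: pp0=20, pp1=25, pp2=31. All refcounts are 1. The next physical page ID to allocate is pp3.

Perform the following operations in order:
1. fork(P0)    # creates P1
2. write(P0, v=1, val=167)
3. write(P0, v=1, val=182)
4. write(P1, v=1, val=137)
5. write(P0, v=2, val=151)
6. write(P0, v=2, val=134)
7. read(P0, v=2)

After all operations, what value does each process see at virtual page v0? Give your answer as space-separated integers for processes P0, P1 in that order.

Answer: 20 20

Derivation:
Op 1: fork(P0) -> P1. 3 ppages; refcounts: pp0:2 pp1:2 pp2:2
Op 2: write(P0, v1, 167). refcount(pp1)=2>1 -> COPY to pp3. 4 ppages; refcounts: pp0:2 pp1:1 pp2:2 pp3:1
Op 3: write(P0, v1, 182). refcount(pp3)=1 -> write in place. 4 ppages; refcounts: pp0:2 pp1:1 pp2:2 pp3:1
Op 4: write(P1, v1, 137). refcount(pp1)=1 -> write in place. 4 ppages; refcounts: pp0:2 pp1:1 pp2:2 pp3:1
Op 5: write(P0, v2, 151). refcount(pp2)=2>1 -> COPY to pp4. 5 ppages; refcounts: pp0:2 pp1:1 pp2:1 pp3:1 pp4:1
Op 6: write(P0, v2, 134). refcount(pp4)=1 -> write in place. 5 ppages; refcounts: pp0:2 pp1:1 pp2:1 pp3:1 pp4:1
Op 7: read(P0, v2) -> 134. No state change.
P0: v0 -> pp0 = 20
P1: v0 -> pp0 = 20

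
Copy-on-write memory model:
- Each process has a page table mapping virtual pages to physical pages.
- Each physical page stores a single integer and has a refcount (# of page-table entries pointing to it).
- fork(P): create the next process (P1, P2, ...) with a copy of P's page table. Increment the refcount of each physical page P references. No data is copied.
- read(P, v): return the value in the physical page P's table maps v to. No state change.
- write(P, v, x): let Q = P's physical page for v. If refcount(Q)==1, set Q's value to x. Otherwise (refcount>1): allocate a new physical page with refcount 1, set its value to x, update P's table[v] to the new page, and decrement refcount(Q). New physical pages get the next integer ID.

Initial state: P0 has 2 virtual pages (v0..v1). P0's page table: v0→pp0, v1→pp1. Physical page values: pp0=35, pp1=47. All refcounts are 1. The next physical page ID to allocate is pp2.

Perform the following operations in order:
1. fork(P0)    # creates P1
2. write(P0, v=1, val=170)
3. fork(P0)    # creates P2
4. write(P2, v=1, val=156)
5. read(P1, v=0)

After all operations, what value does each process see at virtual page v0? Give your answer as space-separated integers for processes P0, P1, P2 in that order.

Op 1: fork(P0) -> P1. 2 ppages; refcounts: pp0:2 pp1:2
Op 2: write(P0, v1, 170). refcount(pp1)=2>1 -> COPY to pp2. 3 ppages; refcounts: pp0:2 pp1:1 pp2:1
Op 3: fork(P0) -> P2. 3 ppages; refcounts: pp0:3 pp1:1 pp2:2
Op 4: write(P2, v1, 156). refcount(pp2)=2>1 -> COPY to pp3. 4 ppages; refcounts: pp0:3 pp1:1 pp2:1 pp3:1
Op 5: read(P1, v0) -> 35. No state change.
P0: v0 -> pp0 = 35
P1: v0 -> pp0 = 35
P2: v0 -> pp0 = 35

Answer: 35 35 35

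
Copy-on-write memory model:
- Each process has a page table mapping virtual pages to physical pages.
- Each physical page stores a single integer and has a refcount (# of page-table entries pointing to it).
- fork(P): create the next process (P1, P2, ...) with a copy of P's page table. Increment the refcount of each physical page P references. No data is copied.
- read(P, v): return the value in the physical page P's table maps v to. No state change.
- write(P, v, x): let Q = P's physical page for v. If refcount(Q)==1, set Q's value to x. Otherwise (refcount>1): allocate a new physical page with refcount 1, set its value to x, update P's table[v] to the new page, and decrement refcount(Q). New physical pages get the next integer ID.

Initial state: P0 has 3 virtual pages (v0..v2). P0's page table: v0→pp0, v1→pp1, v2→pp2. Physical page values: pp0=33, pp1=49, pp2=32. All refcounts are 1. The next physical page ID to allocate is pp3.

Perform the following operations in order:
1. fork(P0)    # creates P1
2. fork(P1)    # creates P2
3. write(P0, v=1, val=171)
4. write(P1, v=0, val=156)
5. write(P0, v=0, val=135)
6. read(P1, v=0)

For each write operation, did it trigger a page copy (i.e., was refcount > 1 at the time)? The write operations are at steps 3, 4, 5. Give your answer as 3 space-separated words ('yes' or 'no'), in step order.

Op 1: fork(P0) -> P1. 3 ppages; refcounts: pp0:2 pp1:2 pp2:2
Op 2: fork(P1) -> P2. 3 ppages; refcounts: pp0:3 pp1:3 pp2:3
Op 3: write(P0, v1, 171). refcount(pp1)=3>1 -> COPY to pp3. 4 ppages; refcounts: pp0:3 pp1:2 pp2:3 pp3:1
Op 4: write(P1, v0, 156). refcount(pp0)=3>1 -> COPY to pp4. 5 ppages; refcounts: pp0:2 pp1:2 pp2:3 pp3:1 pp4:1
Op 5: write(P0, v0, 135). refcount(pp0)=2>1 -> COPY to pp5. 6 ppages; refcounts: pp0:1 pp1:2 pp2:3 pp3:1 pp4:1 pp5:1
Op 6: read(P1, v0) -> 156. No state change.

yes yes yes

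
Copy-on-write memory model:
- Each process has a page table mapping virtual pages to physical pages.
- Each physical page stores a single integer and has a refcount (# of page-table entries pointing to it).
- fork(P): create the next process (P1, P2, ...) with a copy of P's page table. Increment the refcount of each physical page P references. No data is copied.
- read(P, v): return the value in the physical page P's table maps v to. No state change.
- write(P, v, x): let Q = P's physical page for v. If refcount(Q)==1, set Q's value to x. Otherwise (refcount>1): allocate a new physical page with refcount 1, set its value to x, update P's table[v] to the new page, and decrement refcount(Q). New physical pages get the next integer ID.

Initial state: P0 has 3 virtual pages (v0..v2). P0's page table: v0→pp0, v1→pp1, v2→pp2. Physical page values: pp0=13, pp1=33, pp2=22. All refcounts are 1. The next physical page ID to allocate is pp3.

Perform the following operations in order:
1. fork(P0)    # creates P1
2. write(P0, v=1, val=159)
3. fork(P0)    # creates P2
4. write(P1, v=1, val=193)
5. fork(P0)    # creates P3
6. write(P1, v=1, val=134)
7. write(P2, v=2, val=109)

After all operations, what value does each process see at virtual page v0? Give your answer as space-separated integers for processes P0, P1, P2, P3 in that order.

Answer: 13 13 13 13

Derivation:
Op 1: fork(P0) -> P1. 3 ppages; refcounts: pp0:2 pp1:2 pp2:2
Op 2: write(P0, v1, 159). refcount(pp1)=2>1 -> COPY to pp3. 4 ppages; refcounts: pp0:2 pp1:1 pp2:2 pp3:1
Op 3: fork(P0) -> P2. 4 ppages; refcounts: pp0:3 pp1:1 pp2:3 pp3:2
Op 4: write(P1, v1, 193). refcount(pp1)=1 -> write in place. 4 ppages; refcounts: pp0:3 pp1:1 pp2:3 pp3:2
Op 5: fork(P0) -> P3. 4 ppages; refcounts: pp0:4 pp1:1 pp2:4 pp3:3
Op 6: write(P1, v1, 134). refcount(pp1)=1 -> write in place. 4 ppages; refcounts: pp0:4 pp1:1 pp2:4 pp3:3
Op 7: write(P2, v2, 109). refcount(pp2)=4>1 -> COPY to pp4. 5 ppages; refcounts: pp0:4 pp1:1 pp2:3 pp3:3 pp4:1
P0: v0 -> pp0 = 13
P1: v0 -> pp0 = 13
P2: v0 -> pp0 = 13
P3: v0 -> pp0 = 13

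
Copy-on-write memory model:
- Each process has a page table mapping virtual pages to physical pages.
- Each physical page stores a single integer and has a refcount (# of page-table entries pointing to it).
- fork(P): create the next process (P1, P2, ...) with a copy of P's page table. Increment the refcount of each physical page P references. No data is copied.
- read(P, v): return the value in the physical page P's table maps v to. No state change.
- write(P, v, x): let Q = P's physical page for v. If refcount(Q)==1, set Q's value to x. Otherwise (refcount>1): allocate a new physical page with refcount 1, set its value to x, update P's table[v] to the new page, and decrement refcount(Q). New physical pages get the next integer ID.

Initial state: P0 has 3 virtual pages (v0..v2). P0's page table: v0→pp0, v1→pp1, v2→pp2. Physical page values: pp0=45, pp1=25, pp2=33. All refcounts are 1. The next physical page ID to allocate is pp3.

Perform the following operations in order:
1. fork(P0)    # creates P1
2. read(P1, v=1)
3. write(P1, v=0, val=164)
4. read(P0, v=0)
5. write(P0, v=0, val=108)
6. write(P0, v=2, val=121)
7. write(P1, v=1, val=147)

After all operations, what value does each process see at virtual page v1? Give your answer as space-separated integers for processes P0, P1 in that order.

Op 1: fork(P0) -> P1. 3 ppages; refcounts: pp0:2 pp1:2 pp2:2
Op 2: read(P1, v1) -> 25. No state change.
Op 3: write(P1, v0, 164). refcount(pp0)=2>1 -> COPY to pp3. 4 ppages; refcounts: pp0:1 pp1:2 pp2:2 pp3:1
Op 4: read(P0, v0) -> 45. No state change.
Op 5: write(P0, v0, 108). refcount(pp0)=1 -> write in place. 4 ppages; refcounts: pp0:1 pp1:2 pp2:2 pp3:1
Op 6: write(P0, v2, 121). refcount(pp2)=2>1 -> COPY to pp4. 5 ppages; refcounts: pp0:1 pp1:2 pp2:1 pp3:1 pp4:1
Op 7: write(P1, v1, 147). refcount(pp1)=2>1 -> COPY to pp5. 6 ppages; refcounts: pp0:1 pp1:1 pp2:1 pp3:1 pp4:1 pp5:1
P0: v1 -> pp1 = 25
P1: v1 -> pp5 = 147

Answer: 25 147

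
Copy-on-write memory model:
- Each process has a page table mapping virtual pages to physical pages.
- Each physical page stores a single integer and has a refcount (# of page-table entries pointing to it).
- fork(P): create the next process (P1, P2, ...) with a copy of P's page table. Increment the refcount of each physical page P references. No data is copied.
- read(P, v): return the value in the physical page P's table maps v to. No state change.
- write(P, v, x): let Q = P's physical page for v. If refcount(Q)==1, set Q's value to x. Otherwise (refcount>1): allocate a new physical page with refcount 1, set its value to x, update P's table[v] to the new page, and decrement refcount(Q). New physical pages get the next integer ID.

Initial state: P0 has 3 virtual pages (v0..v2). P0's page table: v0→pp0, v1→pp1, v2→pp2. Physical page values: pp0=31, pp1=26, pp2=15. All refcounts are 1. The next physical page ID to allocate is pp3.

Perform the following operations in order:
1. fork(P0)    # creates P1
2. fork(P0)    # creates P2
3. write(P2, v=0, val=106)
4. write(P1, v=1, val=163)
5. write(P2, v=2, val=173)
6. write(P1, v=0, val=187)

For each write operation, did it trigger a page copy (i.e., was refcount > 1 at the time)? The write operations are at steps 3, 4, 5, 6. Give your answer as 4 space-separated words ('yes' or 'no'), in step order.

Op 1: fork(P0) -> P1. 3 ppages; refcounts: pp0:2 pp1:2 pp2:2
Op 2: fork(P0) -> P2. 3 ppages; refcounts: pp0:3 pp1:3 pp2:3
Op 3: write(P2, v0, 106). refcount(pp0)=3>1 -> COPY to pp3. 4 ppages; refcounts: pp0:2 pp1:3 pp2:3 pp3:1
Op 4: write(P1, v1, 163). refcount(pp1)=3>1 -> COPY to pp4. 5 ppages; refcounts: pp0:2 pp1:2 pp2:3 pp3:1 pp4:1
Op 5: write(P2, v2, 173). refcount(pp2)=3>1 -> COPY to pp5. 6 ppages; refcounts: pp0:2 pp1:2 pp2:2 pp3:1 pp4:1 pp5:1
Op 6: write(P1, v0, 187). refcount(pp0)=2>1 -> COPY to pp6. 7 ppages; refcounts: pp0:1 pp1:2 pp2:2 pp3:1 pp4:1 pp5:1 pp6:1

yes yes yes yes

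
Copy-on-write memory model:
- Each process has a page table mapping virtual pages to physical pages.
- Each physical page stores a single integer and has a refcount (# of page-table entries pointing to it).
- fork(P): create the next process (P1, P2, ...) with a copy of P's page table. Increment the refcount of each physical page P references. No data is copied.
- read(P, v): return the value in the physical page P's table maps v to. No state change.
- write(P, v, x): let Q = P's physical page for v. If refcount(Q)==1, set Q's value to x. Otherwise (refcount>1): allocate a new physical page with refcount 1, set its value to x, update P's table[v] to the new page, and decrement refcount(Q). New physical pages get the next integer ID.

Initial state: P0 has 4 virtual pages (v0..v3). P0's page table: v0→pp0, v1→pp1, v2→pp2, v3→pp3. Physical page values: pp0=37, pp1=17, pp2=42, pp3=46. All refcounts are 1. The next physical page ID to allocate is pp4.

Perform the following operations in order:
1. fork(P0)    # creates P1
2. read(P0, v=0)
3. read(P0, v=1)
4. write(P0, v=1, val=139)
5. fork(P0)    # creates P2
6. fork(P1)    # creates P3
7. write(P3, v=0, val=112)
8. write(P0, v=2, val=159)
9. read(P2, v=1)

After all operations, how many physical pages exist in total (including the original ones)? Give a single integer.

Answer: 7

Derivation:
Op 1: fork(P0) -> P1. 4 ppages; refcounts: pp0:2 pp1:2 pp2:2 pp3:2
Op 2: read(P0, v0) -> 37. No state change.
Op 3: read(P0, v1) -> 17. No state change.
Op 4: write(P0, v1, 139). refcount(pp1)=2>1 -> COPY to pp4. 5 ppages; refcounts: pp0:2 pp1:1 pp2:2 pp3:2 pp4:1
Op 5: fork(P0) -> P2. 5 ppages; refcounts: pp0:3 pp1:1 pp2:3 pp3:3 pp4:2
Op 6: fork(P1) -> P3. 5 ppages; refcounts: pp0:4 pp1:2 pp2:4 pp3:4 pp4:2
Op 7: write(P3, v0, 112). refcount(pp0)=4>1 -> COPY to pp5. 6 ppages; refcounts: pp0:3 pp1:2 pp2:4 pp3:4 pp4:2 pp5:1
Op 8: write(P0, v2, 159). refcount(pp2)=4>1 -> COPY to pp6. 7 ppages; refcounts: pp0:3 pp1:2 pp2:3 pp3:4 pp4:2 pp5:1 pp6:1
Op 9: read(P2, v1) -> 139. No state change.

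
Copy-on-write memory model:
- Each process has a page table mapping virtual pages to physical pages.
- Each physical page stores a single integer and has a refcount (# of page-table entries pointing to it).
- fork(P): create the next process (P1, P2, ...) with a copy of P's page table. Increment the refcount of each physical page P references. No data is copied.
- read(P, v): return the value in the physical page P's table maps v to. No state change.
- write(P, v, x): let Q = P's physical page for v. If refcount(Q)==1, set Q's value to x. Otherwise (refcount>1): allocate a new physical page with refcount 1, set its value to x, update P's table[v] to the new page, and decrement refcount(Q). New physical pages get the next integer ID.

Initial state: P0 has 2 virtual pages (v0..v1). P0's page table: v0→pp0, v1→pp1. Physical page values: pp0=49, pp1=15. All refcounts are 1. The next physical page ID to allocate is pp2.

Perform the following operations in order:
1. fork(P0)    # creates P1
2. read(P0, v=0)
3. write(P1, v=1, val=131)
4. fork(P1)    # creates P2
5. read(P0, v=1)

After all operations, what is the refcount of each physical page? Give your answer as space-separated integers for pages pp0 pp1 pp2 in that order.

Answer: 3 1 2

Derivation:
Op 1: fork(P0) -> P1. 2 ppages; refcounts: pp0:2 pp1:2
Op 2: read(P0, v0) -> 49. No state change.
Op 3: write(P1, v1, 131). refcount(pp1)=2>1 -> COPY to pp2. 3 ppages; refcounts: pp0:2 pp1:1 pp2:1
Op 4: fork(P1) -> P2. 3 ppages; refcounts: pp0:3 pp1:1 pp2:2
Op 5: read(P0, v1) -> 15. No state change.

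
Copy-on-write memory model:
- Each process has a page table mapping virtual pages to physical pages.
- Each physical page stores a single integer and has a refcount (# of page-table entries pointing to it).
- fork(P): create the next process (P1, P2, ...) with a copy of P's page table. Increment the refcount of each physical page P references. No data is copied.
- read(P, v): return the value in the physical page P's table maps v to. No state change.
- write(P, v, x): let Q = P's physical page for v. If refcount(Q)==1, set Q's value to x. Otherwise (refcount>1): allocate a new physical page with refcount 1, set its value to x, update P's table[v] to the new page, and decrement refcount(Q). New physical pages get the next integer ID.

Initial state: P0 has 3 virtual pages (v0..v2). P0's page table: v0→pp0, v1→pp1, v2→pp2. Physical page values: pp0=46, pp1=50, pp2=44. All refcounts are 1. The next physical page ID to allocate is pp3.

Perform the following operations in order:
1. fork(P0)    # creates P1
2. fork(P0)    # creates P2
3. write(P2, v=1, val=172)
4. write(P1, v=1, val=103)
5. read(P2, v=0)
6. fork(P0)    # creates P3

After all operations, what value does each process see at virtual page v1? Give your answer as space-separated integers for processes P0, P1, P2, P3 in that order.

Op 1: fork(P0) -> P1. 3 ppages; refcounts: pp0:2 pp1:2 pp2:2
Op 2: fork(P0) -> P2. 3 ppages; refcounts: pp0:3 pp1:3 pp2:3
Op 3: write(P2, v1, 172). refcount(pp1)=3>1 -> COPY to pp3. 4 ppages; refcounts: pp0:3 pp1:2 pp2:3 pp3:1
Op 4: write(P1, v1, 103). refcount(pp1)=2>1 -> COPY to pp4. 5 ppages; refcounts: pp0:3 pp1:1 pp2:3 pp3:1 pp4:1
Op 5: read(P2, v0) -> 46. No state change.
Op 6: fork(P0) -> P3. 5 ppages; refcounts: pp0:4 pp1:2 pp2:4 pp3:1 pp4:1
P0: v1 -> pp1 = 50
P1: v1 -> pp4 = 103
P2: v1 -> pp3 = 172
P3: v1 -> pp1 = 50

Answer: 50 103 172 50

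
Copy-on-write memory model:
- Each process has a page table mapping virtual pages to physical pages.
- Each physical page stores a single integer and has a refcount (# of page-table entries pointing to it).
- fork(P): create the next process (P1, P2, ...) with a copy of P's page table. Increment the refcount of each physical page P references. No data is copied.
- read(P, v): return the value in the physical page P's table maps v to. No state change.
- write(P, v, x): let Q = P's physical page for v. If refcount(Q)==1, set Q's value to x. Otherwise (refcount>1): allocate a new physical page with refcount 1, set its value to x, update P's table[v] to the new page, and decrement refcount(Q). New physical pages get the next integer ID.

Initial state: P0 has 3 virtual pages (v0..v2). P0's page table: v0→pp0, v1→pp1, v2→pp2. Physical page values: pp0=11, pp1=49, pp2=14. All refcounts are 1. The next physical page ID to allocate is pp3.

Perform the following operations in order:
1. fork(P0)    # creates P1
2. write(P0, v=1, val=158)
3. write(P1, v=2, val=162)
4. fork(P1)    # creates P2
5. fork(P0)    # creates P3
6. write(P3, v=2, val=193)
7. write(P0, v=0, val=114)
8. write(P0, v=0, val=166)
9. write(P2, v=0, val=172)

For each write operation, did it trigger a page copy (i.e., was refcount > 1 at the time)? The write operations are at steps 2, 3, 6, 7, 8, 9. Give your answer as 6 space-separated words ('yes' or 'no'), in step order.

Op 1: fork(P0) -> P1. 3 ppages; refcounts: pp0:2 pp1:2 pp2:2
Op 2: write(P0, v1, 158). refcount(pp1)=2>1 -> COPY to pp3. 4 ppages; refcounts: pp0:2 pp1:1 pp2:2 pp3:1
Op 3: write(P1, v2, 162). refcount(pp2)=2>1 -> COPY to pp4. 5 ppages; refcounts: pp0:2 pp1:1 pp2:1 pp3:1 pp4:1
Op 4: fork(P1) -> P2. 5 ppages; refcounts: pp0:3 pp1:2 pp2:1 pp3:1 pp4:2
Op 5: fork(P0) -> P3. 5 ppages; refcounts: pp0:4 pp1:2 pp2:2 pp3:2 pp4:2
Op 6: write(P3, v2, 193). refcount(pp2)=2>1 -> COPY to pp5. 6 ppages; refcounts: pp0:4 pp1:2 pp2:1 pp3:2 pp4:2 pp5:1
Op 7: write(P0, v0, 114). refcount(pp0)=4>1 -> COPY to pp6. 7 ppages; refcounts: pp0:3 pp1:2 pp2:1 pp3:2 pp4:2 pp5:1 pp6:1
Op 8: write(P0, v0, 166). refcount(pp6)=1 -> write in place. 7 ppages; refcounts: pp0:3 pp1:2 pp2:1 pp3:2 pp4:2 pp5:1 pp6:1
Op 9: write(P2, v0, 172). refcount(pp0)=3>1 -> COPY to pp7. 8 ppages; refcounts: pp0:2 pp1:2 pp2:1 pp3:2 pp4:2 pp5:1 pp6:1 pp7:1

yes yes yes yes no yes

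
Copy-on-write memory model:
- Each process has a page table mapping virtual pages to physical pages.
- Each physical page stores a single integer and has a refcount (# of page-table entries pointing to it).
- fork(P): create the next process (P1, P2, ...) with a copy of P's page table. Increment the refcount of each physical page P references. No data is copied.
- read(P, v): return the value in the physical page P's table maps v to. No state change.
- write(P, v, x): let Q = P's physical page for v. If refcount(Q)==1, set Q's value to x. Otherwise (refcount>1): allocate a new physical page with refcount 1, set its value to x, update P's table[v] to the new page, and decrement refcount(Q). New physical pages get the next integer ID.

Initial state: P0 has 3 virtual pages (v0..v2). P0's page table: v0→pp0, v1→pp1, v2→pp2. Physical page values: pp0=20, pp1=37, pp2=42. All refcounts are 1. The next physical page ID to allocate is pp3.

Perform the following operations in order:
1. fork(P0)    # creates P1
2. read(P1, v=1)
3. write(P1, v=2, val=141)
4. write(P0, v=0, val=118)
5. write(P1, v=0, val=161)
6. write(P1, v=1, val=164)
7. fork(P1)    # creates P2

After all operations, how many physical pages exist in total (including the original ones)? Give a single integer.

Op 1: fork(P0) -> P1. 3 ppages; refcounts: pp0:2 pp1:2 pp2:2
Op 2: read(P1, v1) -> 37. No state change.
Op 3: write(P1, v2, 141). refcount(pp2)=2>1 -> COPY to pp3. 4 ppages; refcounts: pp0:2 pp1:2 pp2:1 pp3:1
Op 4: write(P0, v0, 118). refcount(pp0)=2>1 -> COPY to pp4. 5 ppages; refcounts: pp0:1 pp1:2 pp2:1 pp3:1 pp4:1
Op 5: write(P1, v0, 161). refcount(pp0)=1 -> write in place. 5 ppages; refcounts: pp0:1 pp1:2 pp2:1 pp3:1 pp4:1
Op 6: write(P1, v1, 164). refcount(pp1)=2>1 -> COPY to pp5. 6 ppages; refcounts: pp0:1 pp1:1 pp2:1 pp3:1 pp4:1 pp5:1
Op 7: fork(P1) -> P2. 6 ppages; refcounts: pp0:2 pp1:1 pp2:1 pp3:2 pp4:1 pp5:2

Answer: 6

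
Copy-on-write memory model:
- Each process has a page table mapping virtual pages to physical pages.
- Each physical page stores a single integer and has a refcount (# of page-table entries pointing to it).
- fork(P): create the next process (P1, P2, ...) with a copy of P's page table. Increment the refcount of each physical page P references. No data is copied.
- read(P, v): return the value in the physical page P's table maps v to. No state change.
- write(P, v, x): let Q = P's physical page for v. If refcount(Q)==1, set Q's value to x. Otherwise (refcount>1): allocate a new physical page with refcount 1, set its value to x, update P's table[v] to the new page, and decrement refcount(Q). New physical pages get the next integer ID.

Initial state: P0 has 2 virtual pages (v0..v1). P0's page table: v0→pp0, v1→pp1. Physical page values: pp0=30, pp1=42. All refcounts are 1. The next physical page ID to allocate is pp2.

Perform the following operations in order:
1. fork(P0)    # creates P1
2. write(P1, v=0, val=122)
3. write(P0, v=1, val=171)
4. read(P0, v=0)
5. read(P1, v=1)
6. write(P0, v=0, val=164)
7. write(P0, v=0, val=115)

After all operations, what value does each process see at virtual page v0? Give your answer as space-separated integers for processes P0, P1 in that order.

Answer: 115 122

Derivation:
Op 1: fork(P0) -> P1. 2 ppages; refcounts: pp0:2 pp1:2
Op 2: write(P1, v0, 122). refcount(pp0)=2>1 -> COPY to pp2. 3 ppages; refcounts: pp0:1 pp1:2 pp2:1
Op 3: write(P0, v1, 171). refcount(pp1)=2>1 -> COPY to pp3. 4 ppages; refcounts: pp0:1 pp1:1 pp2:1 pp3:1
Op 4: read(P0, v0) -> 30. No state change.
Op 5: read(P1, v1) -> 42. No state change.
Op 6: write(P0, v0, 164). refcount(pp0)=1 -> write in place. 4 ppages; refcounts: pp0:1 pp1:1 pp2:1 pp3:1
Op 7: write(P0, v0, 115). refcount(pp0)=1 -> write in place. 4 ppages; refcounts: pp0:1 pp1:1 pp2:1 pp3:1
P0: v0 -> pp0 = 115
P1: v0 -> pp2 = 122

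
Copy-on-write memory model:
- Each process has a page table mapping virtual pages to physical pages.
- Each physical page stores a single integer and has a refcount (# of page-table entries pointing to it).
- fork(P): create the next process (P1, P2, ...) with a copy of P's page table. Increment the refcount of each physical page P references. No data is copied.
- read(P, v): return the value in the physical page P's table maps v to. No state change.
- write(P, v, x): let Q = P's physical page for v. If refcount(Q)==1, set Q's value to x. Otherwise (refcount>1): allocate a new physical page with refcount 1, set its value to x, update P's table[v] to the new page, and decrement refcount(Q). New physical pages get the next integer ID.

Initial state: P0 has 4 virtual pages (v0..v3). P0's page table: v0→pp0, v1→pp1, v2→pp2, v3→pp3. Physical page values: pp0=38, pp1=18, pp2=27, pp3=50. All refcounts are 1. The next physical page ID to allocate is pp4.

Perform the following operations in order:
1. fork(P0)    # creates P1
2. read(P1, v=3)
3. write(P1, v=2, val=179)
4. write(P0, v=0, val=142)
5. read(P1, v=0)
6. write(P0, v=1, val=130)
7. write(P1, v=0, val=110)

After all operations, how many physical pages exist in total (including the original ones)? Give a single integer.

Answer: 7

Derivation:
Op 1: fork(P0) -> P1. 4 ppages; refcounts: pp0:2 pp1:2 pp2:2 pp3:2
Op 2: read(P1, v3) -> 50. No state change.
Op 3: write(P1, v2, 179). refcount(pp2)=2>1 -> COPY to pp4. 5 ppages; refcounts: pp0:2 pp1:2 pp2:1 pp3:2 pp4:1
Op 4: write(P0, v0, 142). refcount(pp0)=2>1 -> COPY to pp5. 6 ppages; refcounts: pp0:1 pp1:2 pp2:1 pp3:2 pp4:1 pp5:1
Op 5: read(P1, v0) -> 38. No state change.
Op 6: write(P0, v1, 130). refcount(pp1)=2>1 -> COPY to pp6. 7 ppages; refcounts: pp0:1 pp1:1 pp2:1 pp3:2 pp4:1 pp5:1 pp6:1
Op 7: write(P1, v0, 110). refcount(pp0)=1 -> write in place. 7 ppages; refcounts: pp0:1 pp1:1 pp2:1 pp3:2 pp4:1 pp5:1 pp6:1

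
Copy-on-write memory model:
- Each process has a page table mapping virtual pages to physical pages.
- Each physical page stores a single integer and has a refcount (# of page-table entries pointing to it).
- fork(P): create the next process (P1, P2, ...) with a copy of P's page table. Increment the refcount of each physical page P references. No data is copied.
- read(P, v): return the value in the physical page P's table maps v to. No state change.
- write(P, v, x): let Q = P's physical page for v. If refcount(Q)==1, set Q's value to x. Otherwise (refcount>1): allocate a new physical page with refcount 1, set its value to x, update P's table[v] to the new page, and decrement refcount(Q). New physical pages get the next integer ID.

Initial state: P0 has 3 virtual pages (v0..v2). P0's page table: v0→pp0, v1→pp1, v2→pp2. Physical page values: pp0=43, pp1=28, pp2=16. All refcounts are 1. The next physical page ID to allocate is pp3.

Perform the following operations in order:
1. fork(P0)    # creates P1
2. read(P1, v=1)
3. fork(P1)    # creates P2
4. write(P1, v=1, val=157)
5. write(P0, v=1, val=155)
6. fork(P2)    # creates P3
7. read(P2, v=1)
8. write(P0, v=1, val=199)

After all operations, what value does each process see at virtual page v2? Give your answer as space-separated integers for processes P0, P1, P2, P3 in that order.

Answer: 16 16 16 16

Derivation:
Op 1: fork(P0) -> P1. 3 ppages; refcounts: pp0:2 pp1:2 pp2:2
Op 2: read(P1, v1) -> 28. No state change.
Op 3: fork(P1) -> P2. 3 ppages; refcounts: pp0:3 pp1:3 pp2:3
Op 4: write(P1, v1, 157). refcount(pp1)=3>1 -> COPY to pp3. 4 ppages; refcounts: pp0:3 pp1:2 pp2:3 pp3:1
Op 5: write(P0, v1, 155). refcount(pp1)=2>1 -> COPY to pp4. 5 ppages; refcounts: pp0:3 pp1:1 pp2:3 pp3:1 pp4:1
Op 6: fork(P2) -> P3. 5 ppages; refcounts: pp0:4 pp1:2 pp2:4 pp3:1 pp4:1
Op 7: read(P2, v1) -> 28. No state change.
Op 8: write(P0, v1, 199). refcount(pp4)=1 -> write in place. 5 ppages; refcounts: pp0:4 pp1:2 pp2:4 pp3:1 pp4:1
P0: v2 -> pp2 = 16
P1: v2 -> pp2 = 16
P2: v2 -> pp2 = 16
P3: v2 -> pp2 = 16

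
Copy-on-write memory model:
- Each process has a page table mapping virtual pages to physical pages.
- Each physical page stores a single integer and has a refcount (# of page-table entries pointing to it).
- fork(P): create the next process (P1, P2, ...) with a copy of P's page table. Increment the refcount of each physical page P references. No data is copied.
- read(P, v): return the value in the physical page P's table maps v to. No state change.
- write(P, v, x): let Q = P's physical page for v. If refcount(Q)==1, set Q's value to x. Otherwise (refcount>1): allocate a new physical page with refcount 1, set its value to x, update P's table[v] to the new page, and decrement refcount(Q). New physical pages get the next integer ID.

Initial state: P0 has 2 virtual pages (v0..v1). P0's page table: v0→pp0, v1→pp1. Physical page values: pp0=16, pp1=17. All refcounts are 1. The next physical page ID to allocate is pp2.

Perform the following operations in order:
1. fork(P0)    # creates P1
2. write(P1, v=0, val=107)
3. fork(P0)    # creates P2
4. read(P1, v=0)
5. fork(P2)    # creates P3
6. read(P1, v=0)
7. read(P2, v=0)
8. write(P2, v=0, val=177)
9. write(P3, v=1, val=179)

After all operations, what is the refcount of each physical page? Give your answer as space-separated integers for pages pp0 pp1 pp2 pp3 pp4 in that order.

Answer: 2 3 1 1 1

Derivation:
Op 1: fork(P0) -> P1. 2 ppages; refcounts: pp0:2 pp1:2
Op 2: write(P1, v0, 107). refcount(pp0)=2>1 -> COPY to pp2. 3 ppages; refcounts: pp0:1 pp1:2 pp2:1
Op 3: fork(P0) -> P2. 3 ppages; refcounts: pp0:2 pp1:3 pp2:1
Op 4: read(P1, v0) -> 107. No state change.
Op 5: fork(P2) -> P3. 3 ppages; refcounts: pp0:3 pp1:4 pp2:1
Op 6: read(P1, v0) -> 107. No state change.
Op 7: read(P2, v0) -> 16. No state change.
Op 8: write(P2, v0, 177). refcount(pp0)=3>1 -> COPY to pp3. 4 ppages; refcounts: pp0:2 pp1:4 pp2:1 pp3:1
Op 9: write(P3, v1, 179). refcount(pp1)=4>1 -> COPY to pp4. 5 ppages; refcounts: pp0:2 pp1:3 pp2:1 pp3:1 pp4:1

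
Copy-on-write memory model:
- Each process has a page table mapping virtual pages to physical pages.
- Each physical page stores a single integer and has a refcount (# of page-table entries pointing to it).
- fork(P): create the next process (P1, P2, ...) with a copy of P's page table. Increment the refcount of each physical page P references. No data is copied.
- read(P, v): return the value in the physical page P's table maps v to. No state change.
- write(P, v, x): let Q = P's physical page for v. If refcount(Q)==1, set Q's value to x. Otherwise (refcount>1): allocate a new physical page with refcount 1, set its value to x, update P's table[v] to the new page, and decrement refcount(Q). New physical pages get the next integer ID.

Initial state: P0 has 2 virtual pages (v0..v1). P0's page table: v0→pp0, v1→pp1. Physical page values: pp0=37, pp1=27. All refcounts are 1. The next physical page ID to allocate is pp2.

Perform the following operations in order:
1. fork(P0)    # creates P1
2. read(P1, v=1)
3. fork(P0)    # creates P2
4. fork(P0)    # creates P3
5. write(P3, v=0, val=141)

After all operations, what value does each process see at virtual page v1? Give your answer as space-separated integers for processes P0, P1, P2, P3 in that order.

Op 1: fork(P0) -> P1. 2 ppages; refcounts: pp0:2 pp1:2
Op 2: read(P1, v1) -> 27. No state change.
Op 3: fork(P0) -> P2. 2 ppages; refcounts: pp0:3 pp1:3
Op 4: fork(P0) -> P3. 2 ppages; refcounts: pp0:4 pp1:4
Op 5: write(P3, v0, 141). refcount(pp0)=4>1 -> COPY to pp2. 3 ppages; refcounts: pp0:3 pp1:4 pp2:1
P0: v1 -> pp1 = 27
P1: v1 -> pp1 = 27
P2: v1 -> pp1 = 27
P3: v1 -> pp1 = 27

Answer: 27 27 27 27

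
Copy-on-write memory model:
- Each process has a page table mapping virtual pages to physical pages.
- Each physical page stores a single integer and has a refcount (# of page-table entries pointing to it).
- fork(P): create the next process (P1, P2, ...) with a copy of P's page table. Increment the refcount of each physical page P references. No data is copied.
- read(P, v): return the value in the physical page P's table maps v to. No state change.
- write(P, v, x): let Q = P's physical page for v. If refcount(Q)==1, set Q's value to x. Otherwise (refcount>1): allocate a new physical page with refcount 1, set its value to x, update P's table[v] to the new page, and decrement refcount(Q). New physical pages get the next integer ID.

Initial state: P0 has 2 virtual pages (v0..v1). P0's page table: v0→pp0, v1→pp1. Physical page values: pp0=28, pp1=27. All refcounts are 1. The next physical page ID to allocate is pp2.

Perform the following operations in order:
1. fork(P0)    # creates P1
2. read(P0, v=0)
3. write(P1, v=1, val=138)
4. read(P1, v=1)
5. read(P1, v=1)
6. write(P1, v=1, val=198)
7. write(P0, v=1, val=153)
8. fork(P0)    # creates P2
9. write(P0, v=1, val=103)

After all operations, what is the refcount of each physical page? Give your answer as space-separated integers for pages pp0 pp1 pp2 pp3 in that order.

Answer: 3 1 1 1

Derivation:
Op 1: fork(P0) -> P1. 2 ppages; refcounts: pp0:2 pp1:2
Op 2: read(P0, v0) -> 28. No state change.
Op 3: write(P1, v1, 138). refcount(pp1)=2>1 -> COPY to pp2. 3 ppages; refcounts: pp0:2 pp1:1 pp2:1
Op 4: read(P1, v1) -> 138. No state change.
Op 5: read(P1, v1) -> 138. No state change.
Op 6: write(P1, v1, 198). refcount(pp2)=1 -> write in place. 3 ppages; refcounts: pp0:2 pp1:1 pp2:1
Op 7: write(P0, v1, 153). refcount(pp1)=1 -> write in place. 3 ppages; refcounts: pp0:2 pp1:1 pp2:1
Op 8: fork(P0) -> P2. 3 ppages; refcounts: pp0:3 pp1:2 pp2:1
Op 9: write(P0, v1, 103). refcount(pp1)=2>1 -> COPY to pp3. 4 ppages; refcounts: pp0:3 pp1:1 pp2:1 pp3:1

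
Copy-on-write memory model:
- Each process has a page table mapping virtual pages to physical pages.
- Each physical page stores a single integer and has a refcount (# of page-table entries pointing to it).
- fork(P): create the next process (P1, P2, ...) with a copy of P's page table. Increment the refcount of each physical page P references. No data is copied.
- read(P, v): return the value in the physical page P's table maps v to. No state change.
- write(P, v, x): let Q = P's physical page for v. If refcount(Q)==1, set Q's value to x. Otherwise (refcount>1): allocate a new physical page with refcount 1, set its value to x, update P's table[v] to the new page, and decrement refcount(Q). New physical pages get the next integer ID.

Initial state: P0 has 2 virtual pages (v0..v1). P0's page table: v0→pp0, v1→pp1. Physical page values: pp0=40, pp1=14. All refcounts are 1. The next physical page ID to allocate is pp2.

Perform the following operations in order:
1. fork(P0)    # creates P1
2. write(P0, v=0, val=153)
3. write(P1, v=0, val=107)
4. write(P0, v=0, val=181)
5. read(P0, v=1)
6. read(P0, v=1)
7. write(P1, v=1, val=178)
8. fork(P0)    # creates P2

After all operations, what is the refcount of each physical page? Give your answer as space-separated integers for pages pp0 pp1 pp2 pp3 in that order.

Answer: 1 2 2 1

Derivation:
Op 1: fork(P0) -> P1. 2 ppages; refcounts: pp0:2 pp1:2
Op 2: write(P0, v0, 153). refcount(pp0)=2>1 -> COPY to pp2. 3 ppages; refcounts: pp0:1 pp1:2 pp2:1
Op 3: write(P1, v0, 107). refcount(pp0)=1 -> write in place. 3 ppages; refcounts: pp0:1 pp1:2 pp2:1
Op 4: write(P0, v0, 181). refcount(pp2)=1 -> write in place. 3 ppages; refcounts: pp0:1 pp1:2 pp2:1
Op 5: read(P0, v1) -> 14. No state change.
Op 6: read(P0, v1) -> 14. No state change.
Op 7: write(P1, v1, 178). refcount(pp1)=2>1 -> COPY to pp3. 4 ppages; refcounts: pp0:1 pp1:1 pp2:1 pp3:1
Op 8: fork(P0) -> P2. 4 ppages; refcounts: pp0:1 pp1:2 pp2:2 pp3:1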